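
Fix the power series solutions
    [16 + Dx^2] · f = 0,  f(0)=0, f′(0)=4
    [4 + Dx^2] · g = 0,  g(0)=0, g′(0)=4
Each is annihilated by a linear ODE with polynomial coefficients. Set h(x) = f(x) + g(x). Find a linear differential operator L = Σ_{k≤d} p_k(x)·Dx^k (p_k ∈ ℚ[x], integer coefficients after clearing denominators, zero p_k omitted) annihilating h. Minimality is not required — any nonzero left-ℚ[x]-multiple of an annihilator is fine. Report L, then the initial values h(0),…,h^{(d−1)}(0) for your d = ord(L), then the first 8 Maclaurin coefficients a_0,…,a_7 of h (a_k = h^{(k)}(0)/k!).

L = 64 + 20·Dx^2 + Dx^4  (order 4).
h: a_k = 0, 8, 0, -40/3, 0, 136/15, 0, -208/63, …
ICs: h(0) = 0, h′(0) = 8, h′′(0) = 0, h′′′(0) = -80.

f: a_k = 0, 4, 0, -32/3, 0, 128/15, 0, -1024/315, …
g: a_k = 0, 4, 0, -8/3, 0, 8/15, 0, -16/315, …
Sum ⇒ L₀ = lclm(L_f,L_g) in ℚ(x)⟨Dx⟩.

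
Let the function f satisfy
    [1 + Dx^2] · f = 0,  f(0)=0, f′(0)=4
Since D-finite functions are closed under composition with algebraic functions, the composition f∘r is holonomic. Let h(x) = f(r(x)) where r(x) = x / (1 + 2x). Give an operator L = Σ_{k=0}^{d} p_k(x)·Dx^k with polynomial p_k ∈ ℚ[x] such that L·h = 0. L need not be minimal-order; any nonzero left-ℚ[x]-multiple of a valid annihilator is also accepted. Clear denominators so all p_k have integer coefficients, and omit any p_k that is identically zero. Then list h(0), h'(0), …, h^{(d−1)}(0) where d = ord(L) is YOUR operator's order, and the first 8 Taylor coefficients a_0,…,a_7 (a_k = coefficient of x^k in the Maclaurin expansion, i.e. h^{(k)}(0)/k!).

L = 1 + (4 + 24·x + 48·x^2 + 32·x^3)·Dx + (1 + 8·x + 24·x^2 + 32·x^3 + 16·x^4)·Dx^2  (order 2).
h: a_k = 0, 4, -8, 46/3, -28, 1441/30, -75, 123479/1260, …
ICs: h(0) = 0, h′(0) = 4.

f: a_k = 0, 4, 0, -2/3, 0, 1/30, 0, -1/1260, …
L₀ from L_f via x↦r, Dx↦r'^{-1}Dx.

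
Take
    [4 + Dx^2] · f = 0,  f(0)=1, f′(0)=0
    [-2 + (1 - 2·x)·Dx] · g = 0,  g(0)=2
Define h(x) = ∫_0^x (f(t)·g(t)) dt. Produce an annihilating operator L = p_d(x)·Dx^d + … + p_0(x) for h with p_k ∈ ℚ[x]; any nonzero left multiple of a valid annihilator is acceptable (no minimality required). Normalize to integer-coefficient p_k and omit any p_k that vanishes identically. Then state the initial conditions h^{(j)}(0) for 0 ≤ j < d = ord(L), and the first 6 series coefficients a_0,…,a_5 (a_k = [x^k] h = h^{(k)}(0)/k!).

f: a_k = 1, 0, -2, 0, 2/3, 0, …
g: a_k = 2, 4, 8, 16, 32, 64, …
Product ⇒ symmetric product L₀, ord ≤ 2.
∫: right-multiply L₀ by Dx.
L = (-4 + 8·x)·Dx + 4·Dx^2 + (-1 + 2·x)·Dx^3  (order 3).
h: a_k = 0, 2, 2, 4/3, 2, 52/15, …
ICs: h(0) = 0, h′(0) = 2, h′′(0) = 4.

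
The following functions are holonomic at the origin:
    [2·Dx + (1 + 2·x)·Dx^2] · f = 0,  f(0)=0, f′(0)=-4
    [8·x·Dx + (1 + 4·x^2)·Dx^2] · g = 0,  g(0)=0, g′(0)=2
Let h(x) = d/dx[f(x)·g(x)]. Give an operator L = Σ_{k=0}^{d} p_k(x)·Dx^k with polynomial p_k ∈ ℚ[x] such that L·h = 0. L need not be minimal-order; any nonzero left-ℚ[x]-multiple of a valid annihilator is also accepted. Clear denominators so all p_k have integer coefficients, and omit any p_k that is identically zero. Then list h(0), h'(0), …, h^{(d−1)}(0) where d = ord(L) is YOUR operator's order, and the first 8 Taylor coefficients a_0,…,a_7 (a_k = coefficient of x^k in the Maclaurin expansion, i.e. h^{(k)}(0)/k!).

f: a_k = 0, -4, 4, -16/3, 8, -64/5, 64/3, -256/7, …
g: a_k = 0, 2, 0, -8/3, 0, 32/5, 0, -128/7, …
f·g: L₀ = L_f ⊗_s L_g, ord ≤ 2·2.
h₀' ⇒ L via d/dx closure of L₀.
L = (192 + 704·x + 2560·x^2 + 9984·x^3 + 15360·x^4 + 13312·x^5 + 4096·x^7) + (72 + 992·x + 4928·x^2 + 15488·x^3 + 34816·x^4 + 47616·x^5 + 35840·x^6 + 6144·x^7 + 14336·x^8)·Dx + (24 + 256·x + 1536·x^2 + 4992·x^3 + 11520·x^4 + 19968·x^5 + 24576·x^6 + 18432·x^7 + 6144·x^8 + 8192·x^9)·Dx^2 + (5 + 36·x + 148·x^2 + 448·x^3 + 1056·x^4 + 1920·x^5 + 2688·x^6 + 3072·x^7 + 2304·x^8 + 1024·x^9 + 1024·x^10)·Dx^3  (order 3).
h: a_k = 0, -16, 24, 0, 80/3, -3328/15, 4928/15, 0, …
ICs: h(0) = 0, h′(0) = -16, h′′(0) = 48.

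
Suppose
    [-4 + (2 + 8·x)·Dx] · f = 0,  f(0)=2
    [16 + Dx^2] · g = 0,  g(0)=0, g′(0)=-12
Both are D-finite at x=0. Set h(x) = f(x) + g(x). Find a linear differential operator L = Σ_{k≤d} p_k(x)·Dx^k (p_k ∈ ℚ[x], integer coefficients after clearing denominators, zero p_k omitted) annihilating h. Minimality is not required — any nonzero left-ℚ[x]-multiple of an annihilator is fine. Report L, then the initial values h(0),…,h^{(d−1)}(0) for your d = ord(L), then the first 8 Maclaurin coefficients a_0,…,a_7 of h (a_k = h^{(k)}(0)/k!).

L = (-224 - 1024·x - 2048·x^2) + (48 + 704·x + 3072·x^2 + 4096·x^3)·Dx + (-14 - 64·x - 128·x^2)·Dx^2 + (3 + 44·x + 192·x^2 + 256·x^3)·Dx^3  (order 3).
h: a_k = 2, -8, -4, 40, -20, 152/5, -168, 56464/105, …
ICs: h(0) = 2, h′(0) = -8, h′′(0) = -8.

f: a_k = 2, 4, -4, 8, -20, 56, -168, 528, …
g: a_k = 0, -12, 0, 32, 0, -128/5, 0, 1024/105, …
h₀=f+g: left-lcm gives L₀, ord ≤ 3.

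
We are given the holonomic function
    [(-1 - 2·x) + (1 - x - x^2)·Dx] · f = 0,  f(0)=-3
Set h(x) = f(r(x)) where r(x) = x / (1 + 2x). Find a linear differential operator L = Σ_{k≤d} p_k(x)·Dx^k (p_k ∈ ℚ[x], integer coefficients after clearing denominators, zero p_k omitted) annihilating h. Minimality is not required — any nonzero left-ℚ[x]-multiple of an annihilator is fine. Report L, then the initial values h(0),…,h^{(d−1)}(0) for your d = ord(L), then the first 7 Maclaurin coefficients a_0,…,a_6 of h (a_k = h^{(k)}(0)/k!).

L = (-1 - 4·x) + (1 + 5·x + 7·x^2 + 2·x^3)·Dx  (order 1).
h: a_k = -3, -3, 0, 3, -9, 24, -63, …
ICs: h(0) = -3.

f: a_k = -3, -3, -6, -9, -15, -24, -39, …
Substitute x→r, Dx→(1/r')Dx; clear ⇒ L₀.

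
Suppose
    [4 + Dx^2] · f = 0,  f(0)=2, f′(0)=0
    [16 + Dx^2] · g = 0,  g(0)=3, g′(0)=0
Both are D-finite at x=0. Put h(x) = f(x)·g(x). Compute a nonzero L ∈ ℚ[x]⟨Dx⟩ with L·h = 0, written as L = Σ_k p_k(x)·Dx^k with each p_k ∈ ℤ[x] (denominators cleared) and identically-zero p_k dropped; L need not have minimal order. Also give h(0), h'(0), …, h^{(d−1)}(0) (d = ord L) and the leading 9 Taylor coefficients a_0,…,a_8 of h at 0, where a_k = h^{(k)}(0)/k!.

f: a_k = 2, 0, -4, 0, 4/3, 0, -8/45, 0, 4/315, …
g: a_k = 3, 0, -24, 0, 32, 0, -256/15, 0, 512/105, …
Product ⇒ symmetric product L₀, ord ≤ 4.
L = 144 + 40·Dx^2 + Dx^4  (order 4).
h: a_k = 6, 0, -60, 0, 164, 0, -584/3, 0, 13124/105, …
ICs: h(0) = 6, h′(0) = 0, h′′(0) = -120, h′′′(0) = 0.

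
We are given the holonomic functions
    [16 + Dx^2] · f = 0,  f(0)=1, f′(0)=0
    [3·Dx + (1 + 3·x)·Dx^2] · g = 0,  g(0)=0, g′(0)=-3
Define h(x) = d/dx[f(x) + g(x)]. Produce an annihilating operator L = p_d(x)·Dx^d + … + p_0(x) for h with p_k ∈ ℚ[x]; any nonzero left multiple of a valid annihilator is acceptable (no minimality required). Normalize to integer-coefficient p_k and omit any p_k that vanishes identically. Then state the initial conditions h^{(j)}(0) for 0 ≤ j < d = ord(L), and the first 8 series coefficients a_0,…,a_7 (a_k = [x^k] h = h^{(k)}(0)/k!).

L = (1680 + 2304·x + 3456·x^2) + (272 + 1584·x + 3456·x^2 + 3456·x^3)·Dx + (105 + 144·x + 216·x^2)·Dx^2 + (17 + 99·x + 216·x^2 + 216·x^3)·Dx^3  (order 3).
h: a_k = -3, -7, -27, 371/3, -243, 10423/15, -2187, 2070811/315, …
ICs: h(0) = -3, h′(0) = -7, h′′(0) = -54.

f: a_k = 1, 0, -8, 0, 32/3, 0, -256/45, 0, …
g: a_k = 0, -3, 9/2, -9, 81/4, -243/5, 243/2, -2187/7, …
L₀ := lclm(L_f,L_g); ord L₀ ≤ 2+2.
h=h₀': d/dx-closure on L₀ ⇒ L.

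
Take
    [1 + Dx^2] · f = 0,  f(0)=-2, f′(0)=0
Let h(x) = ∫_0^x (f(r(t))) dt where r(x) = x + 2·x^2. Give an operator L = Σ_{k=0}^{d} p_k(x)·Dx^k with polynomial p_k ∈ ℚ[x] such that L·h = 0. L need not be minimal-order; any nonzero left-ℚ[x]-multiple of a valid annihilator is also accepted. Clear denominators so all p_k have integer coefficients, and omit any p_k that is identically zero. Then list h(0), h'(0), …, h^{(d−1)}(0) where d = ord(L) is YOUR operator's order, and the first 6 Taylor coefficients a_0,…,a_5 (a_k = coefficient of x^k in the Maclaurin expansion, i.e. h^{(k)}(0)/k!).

L = (1 + 12·x + 48·x^2 + 64·x^3)·Dx - 4·Dx^2 + (1 + 4·x)·Dx^3  (order 3).
h: a_k = 0, -2, 0, 1/3, 1, 47/60, …
ICs: h(0) = 0, h′(0) = -2, h′′(0) = 0.

f: a_k = -2, 0, 1, 0, -1/12, 0, …
f∘r: x↦r, Dx↦Dx/r' in L_f ⇒ L₀.
h=∫h₀ ⇒ L = L₀·Dx.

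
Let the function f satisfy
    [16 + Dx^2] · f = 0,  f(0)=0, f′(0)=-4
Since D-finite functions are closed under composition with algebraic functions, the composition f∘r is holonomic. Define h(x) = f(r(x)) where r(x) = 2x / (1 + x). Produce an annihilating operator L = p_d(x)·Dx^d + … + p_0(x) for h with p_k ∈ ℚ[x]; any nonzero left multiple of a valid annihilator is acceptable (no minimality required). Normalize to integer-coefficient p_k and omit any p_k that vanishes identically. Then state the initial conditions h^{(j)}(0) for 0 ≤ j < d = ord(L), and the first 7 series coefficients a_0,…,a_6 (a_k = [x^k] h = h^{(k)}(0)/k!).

f: a_k = 0, -4, 0, 32/3, 0, -128/15, 0, …
Change of var in L_f (x↦r) gives L₀.
L = 64 + (2 + 6·x + 6·x^2 + 2·x^3)·Dx + (1 + 4·x + 6·x^2 + 4·x^3 + x^4)·Dx^2  (order 2).
h: a_k = 0, -8, 8, 232/3, -248, 3464/15, 520, …
ICs: h(0) = 0, h′(0) = -8.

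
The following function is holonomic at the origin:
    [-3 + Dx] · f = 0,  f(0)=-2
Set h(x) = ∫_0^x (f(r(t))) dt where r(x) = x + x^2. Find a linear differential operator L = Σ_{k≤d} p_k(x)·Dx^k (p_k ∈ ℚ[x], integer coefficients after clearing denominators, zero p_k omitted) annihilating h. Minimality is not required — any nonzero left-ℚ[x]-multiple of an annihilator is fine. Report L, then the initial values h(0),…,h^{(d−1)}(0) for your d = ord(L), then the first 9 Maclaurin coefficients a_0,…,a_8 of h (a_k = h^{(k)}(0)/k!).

L = (-3 - 6·x)·Dx + Dx^2  (order 2).
h: a_k = 0, -2, -3, -5, -27/4, -171/20, -387/40, -2871/280, -4509/448, …
ICs: h(0) = 0, h′(0) = -2.

f: a_k = -2, -6, -9, -9, -27/4, -81/20, -81/40, -243/280, -729/2240, …
f∘r: x↦r, Dx↦Dx/r' in L_f ⇒ L₀.
Integrate: L := L₀·Dx.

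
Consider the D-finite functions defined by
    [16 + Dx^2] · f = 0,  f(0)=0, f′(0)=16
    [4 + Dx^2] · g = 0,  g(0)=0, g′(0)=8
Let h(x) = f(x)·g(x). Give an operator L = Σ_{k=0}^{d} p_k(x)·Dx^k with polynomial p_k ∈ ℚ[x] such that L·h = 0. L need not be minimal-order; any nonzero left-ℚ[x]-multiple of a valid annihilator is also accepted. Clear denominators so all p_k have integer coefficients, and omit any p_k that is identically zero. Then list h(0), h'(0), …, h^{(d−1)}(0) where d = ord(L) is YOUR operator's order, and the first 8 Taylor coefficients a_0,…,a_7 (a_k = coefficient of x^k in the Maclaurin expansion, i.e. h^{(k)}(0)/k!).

f: a_k = 0, 16, 0, -128/3, 0, 512/15, 0, -4096/315, …
g: a_k = 0, 8, 0, -16/3, 0, 16/15, 0, -32/315, …
f·g: L₀ = L_f ⊗_s L_g, ord ≤ 2·2.
L = 144 + 40·Dx^2 + Dx^4  (order 4).
h: a_k = 0, 0, 128, 0, -1280/3, 0, 23296/45, 0, …
ICs: h(0) = 0, h′(0) = 0, h′′(0) = 256, h′′′(0) = 0.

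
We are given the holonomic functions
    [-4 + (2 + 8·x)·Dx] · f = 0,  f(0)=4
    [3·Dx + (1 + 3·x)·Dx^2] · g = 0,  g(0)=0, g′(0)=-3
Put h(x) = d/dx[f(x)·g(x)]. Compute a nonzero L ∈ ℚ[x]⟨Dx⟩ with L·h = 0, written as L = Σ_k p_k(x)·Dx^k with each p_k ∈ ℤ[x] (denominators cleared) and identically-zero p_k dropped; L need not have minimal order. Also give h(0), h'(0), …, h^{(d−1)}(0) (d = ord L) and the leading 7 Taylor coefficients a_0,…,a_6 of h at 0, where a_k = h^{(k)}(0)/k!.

L = (4 + 24·x + 24·x^2) + (8 + 74·x + 216·x^2 + 192·x^3)·Dx + (1 + 13·x + 62·x^2 + 128·x^3 + 96·x^4)·Dx^2  (order 2).
h: a_k = -12, -12, 72, -300, 1158, -21744/5, 80748/5, …
ICs: h(0) = -12, h′(0) = -12.

f: a_k = 4, 8, -8, 16, -40, 112, -336, …
g: a_k = 0, -3, 9/2, -9, 81/4, -243/5, 243/2, …
Sym-product of L_f,L_g gives L₀ (≤ ord 2).
Differentiate: ansatz ord ≤ ord L₀ ⇒ L.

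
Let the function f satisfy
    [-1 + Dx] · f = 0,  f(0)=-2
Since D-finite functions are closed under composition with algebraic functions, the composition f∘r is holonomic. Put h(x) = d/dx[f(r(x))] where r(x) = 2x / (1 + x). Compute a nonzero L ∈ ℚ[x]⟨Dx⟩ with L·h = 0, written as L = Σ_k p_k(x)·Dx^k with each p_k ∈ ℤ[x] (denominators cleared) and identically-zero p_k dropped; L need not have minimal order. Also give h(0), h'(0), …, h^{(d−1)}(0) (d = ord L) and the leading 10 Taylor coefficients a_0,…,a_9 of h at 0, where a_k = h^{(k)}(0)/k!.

L = -2·x + (-1 - 2·x - x^2)·Dx  (order 1).
h: a_k = -4, 0, 4, -16/3, 4, -16/15, -20/9, 512/105, -284/45, 17984/2835, …
ICs: h(0) = -4.

f: a_k = -2, -2, -1, -1/3, -1/12, -1/60, -1/360, -1/2520, -1/20160, -1/181440, …
Substitute x→r, Dx→(1/r')Dx; clear ⇒ L₀.
Differentiate: ansatz ord ≤ ord L₀ ⇒ L.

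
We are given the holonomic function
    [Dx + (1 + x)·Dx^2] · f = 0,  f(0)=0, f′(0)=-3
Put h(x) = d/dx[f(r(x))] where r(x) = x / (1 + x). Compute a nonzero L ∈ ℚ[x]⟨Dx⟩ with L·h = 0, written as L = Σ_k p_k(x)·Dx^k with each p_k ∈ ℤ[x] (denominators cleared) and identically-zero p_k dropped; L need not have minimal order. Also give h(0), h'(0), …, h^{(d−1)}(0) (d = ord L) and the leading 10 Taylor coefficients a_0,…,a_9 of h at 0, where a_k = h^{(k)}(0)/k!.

L = (3 + 4·x) + (1 + 3·x + 2·x^2)·Dx  (order 1).
h: a_k = -3, 9, -21, 45, -93, 189, -381, 765, -1533, 3069, …
ICs: h(0) = -3.

f: a_k = 0, -3, 3/2, -1, 3/4, -3/5, 1/2, -3/7, 3/8, -1/3, …
f∘r: x↦r, Dx↦Dx/r' in L_f ⇒ L₀.
Differentiate: ansatz ord ≤ ord L₀ ⇒ L.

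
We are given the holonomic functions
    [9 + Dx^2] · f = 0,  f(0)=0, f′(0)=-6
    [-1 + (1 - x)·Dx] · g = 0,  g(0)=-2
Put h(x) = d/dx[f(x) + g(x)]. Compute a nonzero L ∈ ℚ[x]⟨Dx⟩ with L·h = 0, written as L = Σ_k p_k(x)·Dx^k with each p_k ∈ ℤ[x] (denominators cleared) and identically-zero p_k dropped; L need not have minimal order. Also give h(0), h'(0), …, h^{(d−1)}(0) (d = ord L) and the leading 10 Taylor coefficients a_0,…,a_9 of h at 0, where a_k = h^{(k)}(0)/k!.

L = (126 - 108·x + 54·x^2) + (-45 + 99·x - 81·x^2 + 27·x^3)·Dx + (14 - 12·x + 6·x^2)·Dx^2 + (-5 + 11·x - 9·x^2 + 3·x^3)·Dx^3  (order 3).
h: a_k = -8, -4, 21, -8, -121/4, -12, -317/40, -16, -42507/2240, -20, …
ICs: h(0) = -8, h′(0) = -4, h′′(0) = 42.

f: a_k = 0, -6, 0, 9, 0, -81/20, 0, 243/280, 0, -243/2240, …
g: a_k = -2, -2, -2, -2, -2, -2, -2, -2, -2, -2, …
Weyl lclm of L_f,L_g ⇒ L₀ (ord ≤ 3).
h₀' ⇒ L via d/dx closure of L₀.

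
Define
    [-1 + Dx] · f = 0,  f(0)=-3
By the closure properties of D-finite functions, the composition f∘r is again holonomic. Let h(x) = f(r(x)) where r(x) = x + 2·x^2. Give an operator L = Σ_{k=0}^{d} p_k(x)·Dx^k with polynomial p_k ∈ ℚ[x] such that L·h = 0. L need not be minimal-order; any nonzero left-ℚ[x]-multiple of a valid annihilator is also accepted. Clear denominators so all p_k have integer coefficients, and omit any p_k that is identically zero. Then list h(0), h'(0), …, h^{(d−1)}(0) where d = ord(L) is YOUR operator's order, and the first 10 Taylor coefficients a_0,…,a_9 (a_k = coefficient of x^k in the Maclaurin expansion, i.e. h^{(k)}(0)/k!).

L = (-1 - 4·x) + Dx  (order 1).
h: a_k = -3, -3, -15/2, -13/2, -73/8, -281/40, -1741/240, -1697/336, -57233/13440, -328753/120960, …
ICs: h(0) = -3.

f: a_k = -3, -3, -3/2, -1/2, -1/8, -1/40, -1/240, -1/1680, -1/13440, -1/120960, …
h₀=f(r): pull back L_f along r ⇒ L₀.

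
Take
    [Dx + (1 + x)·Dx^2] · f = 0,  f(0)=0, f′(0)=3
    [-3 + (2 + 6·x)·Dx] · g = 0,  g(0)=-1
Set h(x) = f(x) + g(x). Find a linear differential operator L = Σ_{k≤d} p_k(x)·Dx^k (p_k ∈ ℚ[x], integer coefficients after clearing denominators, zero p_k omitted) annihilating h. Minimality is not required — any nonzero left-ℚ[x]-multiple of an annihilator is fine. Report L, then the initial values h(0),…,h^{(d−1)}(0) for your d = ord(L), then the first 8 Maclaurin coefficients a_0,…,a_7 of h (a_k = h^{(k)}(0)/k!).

L = (-15 + 9·x)·Dx + (-19 - 6·x + 45·x^2)·Dx^2 + (-2 - 2·x + 18·x^2 + 18·x^3)·Dx^3  (order 3).
h: a_k = -1, 3/2, -3/8, -11/16, 309/128, -7737/1280, 14797/1024, -499053/14336, …
ICs: h(0) = -1, h′(0) = 3/2, h′′(0) = -3/4.

f: a_k = 0, 3, -3/2, 1, -3/4, 3/5, -1/2, 3/7, …
g: a_k = -1, -3/2, 9/8, -27/16, 405/128, -1701/256, 15309/1024, -72171/2048, …
h₀=f+g: left-lcm gives L₀, ord ≤ 3.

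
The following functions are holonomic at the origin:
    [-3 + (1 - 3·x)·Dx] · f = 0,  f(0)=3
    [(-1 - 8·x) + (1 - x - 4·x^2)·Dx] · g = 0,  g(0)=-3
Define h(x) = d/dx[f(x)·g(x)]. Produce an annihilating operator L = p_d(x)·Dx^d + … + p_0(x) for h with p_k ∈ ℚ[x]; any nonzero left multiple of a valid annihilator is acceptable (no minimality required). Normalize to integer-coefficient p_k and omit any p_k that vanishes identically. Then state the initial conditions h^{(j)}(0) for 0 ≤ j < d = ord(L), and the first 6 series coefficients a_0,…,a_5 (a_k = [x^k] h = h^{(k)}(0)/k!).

f: a_k = 3, 9, 27, 81, 243, 729, …
g: a_k = -3, -3, -15, -27, -87, -195, …
Product ⇒ symmetric product L₀, ord ≤ 1.
h=h₀': d/dx-closure on L₀ ⇒ L.
L = (17 - 24·x - 141·x^2 - 96·x^3 + 864·x^4) + (-2 + 7·x + 24·x^2 - 95·x^3 - 30·x^4 + 216·x^5)·Dx  (order 1).
h: a_k = -36, -306, -1620, -7524, -31140, -121878, …
ICs: h(0) = -36.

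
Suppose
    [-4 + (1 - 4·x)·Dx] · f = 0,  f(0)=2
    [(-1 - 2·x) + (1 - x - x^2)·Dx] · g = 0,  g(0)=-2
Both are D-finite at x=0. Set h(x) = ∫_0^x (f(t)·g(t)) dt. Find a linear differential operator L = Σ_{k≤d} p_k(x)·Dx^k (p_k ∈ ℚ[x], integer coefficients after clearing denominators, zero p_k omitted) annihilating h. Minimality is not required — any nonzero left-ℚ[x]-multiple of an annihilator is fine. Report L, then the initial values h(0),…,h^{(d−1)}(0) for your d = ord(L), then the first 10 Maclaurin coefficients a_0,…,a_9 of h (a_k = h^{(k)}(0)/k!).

f: a_k = 2, 8, 32, 128, 512, 2048, 8192, 32768, 131072, 524288, …
g: a_k = -2, -2, -4, -6, -10, -16, -26, -42, -68, -110, …
L₀ := L_f ⊗_s L_g (sym. prod.), ord ≤ 1.
∫: right-multiply L₀ by Dx.
L = (-5 + 6·x + 12·x^2)·Dx + (1 - 5·x + 3·x^2 + 4·x^3)·Dx^2  (order 2).
h: a_k = 0, -4, -10, -88/3, -91, -1476/5, -2968/3, -23796/7, -23817/2, -381208/9, …
ICs: h(0) = 0, h′(0) = -4.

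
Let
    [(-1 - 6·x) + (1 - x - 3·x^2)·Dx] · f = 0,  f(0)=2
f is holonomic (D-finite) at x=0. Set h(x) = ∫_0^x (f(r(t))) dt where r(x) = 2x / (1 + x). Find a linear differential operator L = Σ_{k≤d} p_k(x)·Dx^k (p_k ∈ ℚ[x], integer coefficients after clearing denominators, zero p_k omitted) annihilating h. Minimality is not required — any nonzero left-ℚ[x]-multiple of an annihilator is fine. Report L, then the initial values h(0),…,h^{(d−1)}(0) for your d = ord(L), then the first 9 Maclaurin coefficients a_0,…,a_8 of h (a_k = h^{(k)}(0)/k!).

f: a_k = 2, 2, 8, 14, 38, 80, 194, 434, 1016, …
Change of var in L_f (x↦r) gives L₀.
h=∫₀ˣh₀: take L = L₀·Dx.
L = (2 + 26·x)·Dx + (-1 - x + 13·x^2 + 13·x^3)·Dx^2  (order 2).
h: a_k = 0, 2, 2, 28/3, 13, 364/5, 338/3, 676, 2197/2, …
ICs: h(0) = 0, h′(0) = 2.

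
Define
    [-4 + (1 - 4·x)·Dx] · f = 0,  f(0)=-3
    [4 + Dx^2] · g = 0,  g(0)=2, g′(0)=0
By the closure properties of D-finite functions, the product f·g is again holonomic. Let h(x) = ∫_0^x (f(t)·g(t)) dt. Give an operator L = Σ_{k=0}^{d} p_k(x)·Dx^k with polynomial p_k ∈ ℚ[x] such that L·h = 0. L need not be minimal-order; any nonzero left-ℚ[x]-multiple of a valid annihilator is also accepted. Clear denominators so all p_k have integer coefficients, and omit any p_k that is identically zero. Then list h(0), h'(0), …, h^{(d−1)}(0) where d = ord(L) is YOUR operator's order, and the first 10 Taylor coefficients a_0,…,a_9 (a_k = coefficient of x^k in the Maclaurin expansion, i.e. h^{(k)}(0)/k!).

L = (-4 + 16·x)·Dx + 8·Dx^2 + (-1 + 4·x)·Dx^3  (order 3).
h: a_k = 0, -6, -12, -28, -84, -1348/5, -2696/3, -46216/15, -161756/15, -36233348/945, …
ICs: h(0) = 0, h′(0) = -6, h′′(0) = -24.

f: a_k = -3, -12, -48, -192, -768, -3072, -12288, -49152, -196608, -786432, …
g: a_k = 2, 0, -4, 0, 4/3, 0, -8/45, 0, 4/315, 0, …
Sym-product of L_f,L_g gives L₀ (≤ ord 2).
h=∫h₀ ⇒ L = L₀·Dx.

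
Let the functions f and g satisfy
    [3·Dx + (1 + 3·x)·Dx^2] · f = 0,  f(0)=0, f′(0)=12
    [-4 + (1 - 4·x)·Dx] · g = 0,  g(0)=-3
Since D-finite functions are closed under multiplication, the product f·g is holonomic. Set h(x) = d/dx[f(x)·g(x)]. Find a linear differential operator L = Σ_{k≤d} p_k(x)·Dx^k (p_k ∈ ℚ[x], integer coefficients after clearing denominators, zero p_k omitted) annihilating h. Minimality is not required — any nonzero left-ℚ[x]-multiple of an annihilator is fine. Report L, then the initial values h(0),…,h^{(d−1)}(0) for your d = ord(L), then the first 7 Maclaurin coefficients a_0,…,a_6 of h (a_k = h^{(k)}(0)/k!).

L = 48 + (6 + 60·x)·Dx + (-1 + x + 12·x^2)·Dx^2  (order 2).
h: a_k = -36, -180, -1404, -6516, -35496, -808164/5, -3902652/5, …
ICs: h(0) = -36, h′(0) = -180.

f: a_k = 0, 12, -18, 36, -81, 972/5, -486, …
g: a_k = -3, -12, -48, -192, -768, -3072, -12288, …
h₀=f·g: eliminate ⇒ L₀, order ≤ 2·1.
Derive L from L₀ (diff closure).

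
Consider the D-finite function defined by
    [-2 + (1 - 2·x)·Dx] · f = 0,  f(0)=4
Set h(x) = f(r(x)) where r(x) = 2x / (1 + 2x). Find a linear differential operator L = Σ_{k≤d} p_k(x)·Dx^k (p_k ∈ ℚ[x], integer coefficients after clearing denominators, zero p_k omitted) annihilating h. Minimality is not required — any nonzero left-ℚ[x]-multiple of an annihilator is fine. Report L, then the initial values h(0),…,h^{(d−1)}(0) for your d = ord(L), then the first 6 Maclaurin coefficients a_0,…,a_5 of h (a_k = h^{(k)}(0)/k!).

L = 4 + (-1 + 4·x^2)·Dx  (order 1).
h: a_k = 4, 16, 32, 64, 128, 256, …
ICs: h(0) = 4.

f: a_k = 4, 8, 16, 32, 64, 128, …
L₀ from L_f via x↦r, Dx↦r'^{-1}Dx.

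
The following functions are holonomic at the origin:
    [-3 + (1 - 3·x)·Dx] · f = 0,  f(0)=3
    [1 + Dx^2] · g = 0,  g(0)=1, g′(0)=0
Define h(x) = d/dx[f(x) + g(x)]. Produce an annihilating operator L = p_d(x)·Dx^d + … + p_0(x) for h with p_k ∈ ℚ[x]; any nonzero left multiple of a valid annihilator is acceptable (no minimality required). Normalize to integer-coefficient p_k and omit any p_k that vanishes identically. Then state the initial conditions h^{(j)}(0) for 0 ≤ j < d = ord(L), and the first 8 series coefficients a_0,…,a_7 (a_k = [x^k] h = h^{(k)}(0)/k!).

f: a_k = 3, 9, 27, 81, 243, 729, 2187, 6561, …
g: a_k = 1, 0, -1/2, 0, 1/24, 0, -1/720, 0, …
h₀=f+g: left-lcm gives L₀, ord ≤ 3.
Derive L from L₀ (diff closure).
L = (654 - 36·x + 54·x^2) + (-55 + 171·x - 27·x^2 + 27·x^3)·Dx + (654 - 36·x + 54·x^2)·Dx^2 + (-55 + 171·x - 27·x^2 + 27·x^3)·Dx^3  (order 3).
h: a_k = 9, 53, 243, 5833/6, 3645, 1574639/120, 45927, 793618561/5040, …
ICs: h(0) = 9, h′(0) = 53, h′′(0) = 486.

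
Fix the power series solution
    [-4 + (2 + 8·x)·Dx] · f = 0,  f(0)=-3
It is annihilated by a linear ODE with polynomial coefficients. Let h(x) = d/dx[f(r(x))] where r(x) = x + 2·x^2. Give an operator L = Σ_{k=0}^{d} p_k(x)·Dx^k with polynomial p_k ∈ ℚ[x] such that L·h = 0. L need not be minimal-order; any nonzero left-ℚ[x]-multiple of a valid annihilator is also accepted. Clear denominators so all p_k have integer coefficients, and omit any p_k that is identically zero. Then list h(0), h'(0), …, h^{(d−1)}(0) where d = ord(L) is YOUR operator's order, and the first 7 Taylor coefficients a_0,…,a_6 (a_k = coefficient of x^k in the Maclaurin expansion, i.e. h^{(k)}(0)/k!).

L = 2 + (-1 - 8·x - 24·x^2 - 32·x^3)·Dx  (order 1).
h: a_k = -6, -12, 36, -72, 60, 216, -1176, …
ICs: h(0) = -6.

f: a_k = -3, -6, 6, -12, 30, -84, 252, …
Substitute x→r, Dx→(1/r')Dx; clear ⇒ L₀.
h₀' ⇒ L via d/dx closure of L₀.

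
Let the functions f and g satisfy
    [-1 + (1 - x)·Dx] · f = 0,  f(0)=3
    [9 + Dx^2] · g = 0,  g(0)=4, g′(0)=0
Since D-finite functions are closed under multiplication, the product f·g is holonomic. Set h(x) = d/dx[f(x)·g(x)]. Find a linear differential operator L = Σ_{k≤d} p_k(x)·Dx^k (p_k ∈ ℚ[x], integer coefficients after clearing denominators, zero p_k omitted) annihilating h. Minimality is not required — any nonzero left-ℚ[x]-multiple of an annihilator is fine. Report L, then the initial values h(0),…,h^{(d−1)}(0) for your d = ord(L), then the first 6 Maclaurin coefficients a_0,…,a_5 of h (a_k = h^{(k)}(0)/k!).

L = (7 - 18·x + 9·x^2) + (-2 + 2·x)·Dx + (1 - 2·x + x^2)·Dx^2  (order 2).
h: a_k = 12, -84, -126, -6, -15/2, -819/10, …
ICs: h(0) = 12, h′(0) = -84.

f: a_k = 3, 3, 3, 3, 3, 3, …
g: a_k = 4, 0, -18, 0, 27/2, 0, …
f·g: L₀ = L_f ⊗_s L_g, ord ≤ 1·2.
Derive L from L₀ (diff closure).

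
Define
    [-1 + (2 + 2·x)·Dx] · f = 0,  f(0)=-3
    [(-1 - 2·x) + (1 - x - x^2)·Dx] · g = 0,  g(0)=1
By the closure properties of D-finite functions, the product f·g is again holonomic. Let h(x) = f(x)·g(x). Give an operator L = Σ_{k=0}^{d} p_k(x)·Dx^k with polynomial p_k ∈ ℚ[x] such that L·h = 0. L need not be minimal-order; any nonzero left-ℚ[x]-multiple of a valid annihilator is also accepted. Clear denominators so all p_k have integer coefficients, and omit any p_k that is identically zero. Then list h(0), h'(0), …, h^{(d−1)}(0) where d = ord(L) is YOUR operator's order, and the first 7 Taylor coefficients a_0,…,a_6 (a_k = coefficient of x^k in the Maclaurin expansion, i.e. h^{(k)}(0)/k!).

L = (3 + 5·x + 3·x^2) + (-2 + 4·x^2 + 2·x^3)·Dx  (order 1).
h: a_k = -3, -9/2, -57/8, -189/16, -2409/128, -7863/256, -50661/1024, …
ICs: h(0) = -3.

f: a_k = -3, -3/2, 3/8, -3/16, 15/128, -21/256, 63/1024, …
g: a_k = 1, 1, 2, 3, 5, 8, 13, …
f·g: L₀ = L_f ⊗_s L_g, ord ≤ 1·1.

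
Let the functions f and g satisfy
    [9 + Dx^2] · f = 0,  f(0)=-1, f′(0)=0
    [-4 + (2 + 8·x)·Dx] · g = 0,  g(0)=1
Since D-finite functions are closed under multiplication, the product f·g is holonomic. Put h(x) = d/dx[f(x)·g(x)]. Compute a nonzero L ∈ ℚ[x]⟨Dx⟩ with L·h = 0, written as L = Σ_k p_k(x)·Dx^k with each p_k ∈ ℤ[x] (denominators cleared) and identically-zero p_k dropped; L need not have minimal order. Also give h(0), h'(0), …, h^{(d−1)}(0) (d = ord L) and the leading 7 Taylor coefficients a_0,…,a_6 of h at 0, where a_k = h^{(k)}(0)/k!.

L = (131 + 1392·x + 4512·x^2 + 6912·x^3 + 6912·x^4) + (4 - 80·x - 576·x^2 - 768·x^3)·Dx + (7 + 80·x + 352·x^2 + 768·x^3 + 768·x^4)·Dx^2  (order 2).
h: a_k = -2, 13, 15, -19/2, -335/4, 11223/40, -41853/40, …
ICs: h(0) = -2, h′(0) = 13.

f: a_k = -1, 0, 9/2, 0, -27/8, 0, 81/80, …
g: a_k = 1, 2, -2, 4, -10, 28, -84, …
f·g: L₀ = L_f ⊗_s L_g, ord ≤ 2·1.
h=h₀': d/dx-closure on L₀ ⇒ L.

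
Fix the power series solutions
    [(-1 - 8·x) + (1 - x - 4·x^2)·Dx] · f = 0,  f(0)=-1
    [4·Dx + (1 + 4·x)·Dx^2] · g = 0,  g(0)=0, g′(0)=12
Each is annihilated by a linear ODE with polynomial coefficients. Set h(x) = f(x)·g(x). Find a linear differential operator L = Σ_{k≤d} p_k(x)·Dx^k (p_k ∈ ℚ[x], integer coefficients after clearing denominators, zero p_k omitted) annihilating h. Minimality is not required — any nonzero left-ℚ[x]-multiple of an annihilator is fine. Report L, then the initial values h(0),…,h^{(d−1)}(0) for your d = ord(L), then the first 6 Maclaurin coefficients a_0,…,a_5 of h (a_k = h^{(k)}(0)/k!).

L = (12 + 64·x) + (-2 + 28·x + 80·x^2)·Dx + (-1 - 3·x + 8·x^2 + 16·x^3)·Dx^2  (order 2).
h: a_k = 0, -12, 12, -100, 140, -4372/5, …
ICs: h(0) = 0, h′(0) = -12.

f: a_k = -1, -1, -5, -9, -29, -65, …
g: a_k = 0, 12, -24, 64, -192, 3072/5, …
L₀ := L_f ⊗_s L_g (sym. prod.), ord ≤ 2.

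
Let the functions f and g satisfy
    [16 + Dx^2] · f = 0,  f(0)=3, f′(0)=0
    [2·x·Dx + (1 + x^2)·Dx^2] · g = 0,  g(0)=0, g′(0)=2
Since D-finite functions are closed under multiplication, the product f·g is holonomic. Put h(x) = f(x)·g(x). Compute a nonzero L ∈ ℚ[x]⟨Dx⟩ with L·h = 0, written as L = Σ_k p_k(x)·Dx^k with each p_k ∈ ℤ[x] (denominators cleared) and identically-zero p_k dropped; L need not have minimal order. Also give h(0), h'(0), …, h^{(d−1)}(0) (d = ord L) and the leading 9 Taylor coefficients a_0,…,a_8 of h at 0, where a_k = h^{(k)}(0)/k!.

f: a_k = 3, 0, -24, 0, 32, 0, -256/15, 0, 512/105, …
g: a_k = 0, 2, 0, -2/3, 0, 2/5, 0, -2/7, 0, …
L₀ := L_f ⊗_s L_g (sym. prod.), ord ≤ 4.
L = (5440 + 19136·x^2 + 25856·x^4 + 16384·x^6 + 4096·x^8) + (1152·x + 3200·x^3 + 3072·x^5 + 1024·x^7)·Dx + (612 + 2252·x^2 + 3168·x^4 + 2048·x^6 + 512·x^8)·Dx^2 + (72·x + 200·x^3 + 192·x^5 + 64·x^7)·Dx^3 + (17 + 66·x^2 + 97·x^4 + 64·x^6 + 16·x^8)·Dx^4  (order 4).
h: a_k = 0, 6, 0, -50, 0, 406/5, 0, -6922/105, 0, …
ICs: h(0) = 0, h′(0) = 6, h′′(0) = 0, h′′′(0) = -300.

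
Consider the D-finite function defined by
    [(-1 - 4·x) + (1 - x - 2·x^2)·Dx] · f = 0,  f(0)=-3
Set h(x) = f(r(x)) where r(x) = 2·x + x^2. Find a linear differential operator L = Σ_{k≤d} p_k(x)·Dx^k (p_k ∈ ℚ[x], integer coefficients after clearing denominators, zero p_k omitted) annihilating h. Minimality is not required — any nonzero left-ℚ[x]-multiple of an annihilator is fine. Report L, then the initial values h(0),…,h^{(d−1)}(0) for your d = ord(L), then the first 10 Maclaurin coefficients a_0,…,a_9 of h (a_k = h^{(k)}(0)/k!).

L = (2 + 16·x + 8·x^2) + (-1 + 3·x + 6·x^2 + 2·x^3)·Dx  (order 1).
h: a_k = -3, -6, -39, -156, -717, -3162, -14103, -62712, -279081, -1241718, …
ICs: h(0) = -3.

f: a_k = -3, -3, -9, -15, -33, -63, -129, -255, -513, -1023, …
h₀=f(r): pull back L_f along r ⇒ L₀.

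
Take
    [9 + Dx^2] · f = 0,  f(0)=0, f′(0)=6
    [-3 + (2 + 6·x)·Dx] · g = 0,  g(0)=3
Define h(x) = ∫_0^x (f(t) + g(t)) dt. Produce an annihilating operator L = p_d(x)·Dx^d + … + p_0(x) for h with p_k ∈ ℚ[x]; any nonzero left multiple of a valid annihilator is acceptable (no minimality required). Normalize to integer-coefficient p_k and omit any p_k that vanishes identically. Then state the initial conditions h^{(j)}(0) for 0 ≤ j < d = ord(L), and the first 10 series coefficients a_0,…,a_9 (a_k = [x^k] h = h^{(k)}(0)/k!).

L = (-63 - 216·x - 324·x^2)·Dx + (18 + 198·x + 648·x^2 + 648·x^3)·Dx^2 + (-7 - 24·x - 36·x^2)·Dx^3 + (2 + 22·x + 72·x^2 + 72·x^3)·Dx^4  (order 4).
h: a_k = 0, 3, 21/4, -9/8, -63/64, -243/128, 10233/2560, -6561/1024, 7515747/573440, -938223/32768, …
ICs: h(0) = 0, h′(0) = 3, h′′(0) = 21/2, h′′′(0) = -27/4.

f: a_k = 0, 6, 0, -9, 0, 81/20, 0, -243/280, 0, 243/2240, …
g: a_k = 3, 9/2, -27/8, 81/16, -1215/128, 5103/256, -45927/1024, 216513/2048, -8444007/32768, 42220035/65536, …
L₀ := lclm(L_f,L_g); ord L₀ ≤ 2+1.
h=∫₀ˣh₀: take L = L₀·Dx.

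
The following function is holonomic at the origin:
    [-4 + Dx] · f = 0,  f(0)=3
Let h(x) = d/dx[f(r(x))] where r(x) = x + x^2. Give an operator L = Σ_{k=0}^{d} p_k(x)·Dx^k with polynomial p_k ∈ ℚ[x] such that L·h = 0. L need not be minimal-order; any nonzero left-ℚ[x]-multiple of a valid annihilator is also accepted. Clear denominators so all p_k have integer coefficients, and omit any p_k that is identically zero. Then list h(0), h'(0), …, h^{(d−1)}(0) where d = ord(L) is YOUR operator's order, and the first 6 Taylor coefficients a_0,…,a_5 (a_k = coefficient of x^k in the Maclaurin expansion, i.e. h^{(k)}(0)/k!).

L = (6 + 16·x + 16·x^2) + (-1 - 2·x)·Dx  (order 1).
h: a_k = 12, 72, 240, 608, 1248, 11072/5, …
ICs: h(0) = 12.

f: a_k = 3, 12, 24, 32, 32, 128/5, …
Change of var in L_f (x↦r) gives L₀.
h=h₀': d/dx-closure on L₀ ⇒ L.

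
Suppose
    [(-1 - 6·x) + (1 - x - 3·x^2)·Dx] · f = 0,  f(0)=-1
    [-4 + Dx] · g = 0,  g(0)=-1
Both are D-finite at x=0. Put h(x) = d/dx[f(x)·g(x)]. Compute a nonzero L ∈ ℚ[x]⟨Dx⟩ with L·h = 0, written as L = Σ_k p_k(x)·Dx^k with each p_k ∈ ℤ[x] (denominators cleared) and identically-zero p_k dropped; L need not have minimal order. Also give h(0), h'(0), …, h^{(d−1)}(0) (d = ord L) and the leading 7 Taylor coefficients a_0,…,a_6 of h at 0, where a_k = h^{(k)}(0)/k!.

f: a_k = -1, -1, -4, -7, -19, -40, -97, …
g: a_k = -1, -4, -8, -32/3, -32/3, -128/15, -256/45, …
Sym-product of L_f,L_g gives L₀ (≤ ord 1).
Differentiate: ansatz ord ≤ ord L₀ ⇒ L.
L = (32 + 26·x - 98·x^2 - 48·x^3 + 144·x^4) + (-5 + 3·x + 29·x^2 - 6·x^3 - 36·x^4)·Dx  (order 1).
h: a_k = 5, 32, 125, 1204/3, 3508/3, 9730/3, 392303/45, …
ICs: h(0) = 5.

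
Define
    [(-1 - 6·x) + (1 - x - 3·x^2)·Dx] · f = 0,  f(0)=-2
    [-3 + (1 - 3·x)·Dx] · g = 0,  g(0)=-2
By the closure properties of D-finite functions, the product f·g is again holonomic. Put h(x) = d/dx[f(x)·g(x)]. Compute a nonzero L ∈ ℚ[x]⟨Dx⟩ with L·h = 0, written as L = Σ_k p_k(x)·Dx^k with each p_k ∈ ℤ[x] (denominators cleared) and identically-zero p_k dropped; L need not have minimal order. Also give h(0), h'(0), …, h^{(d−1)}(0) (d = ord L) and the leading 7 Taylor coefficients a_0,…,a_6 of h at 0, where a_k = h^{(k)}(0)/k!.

f: a_k = -2, -2, -8, -14, -38, -80, -194, …
g: a_k = -2, -6, -18, -54, -162, -486, -1458, …
Product ⇒ symmetric product L₀, ord ≤ 1.
h=h₀': d/dx-closure on L₀ ⇒ L.
L = (32 - 54·x - 216·x^2 + 972·x^4) + (-4 + 16·x + 27·x^2 - 144·x^3 + 243·x^5)·Dx  (order 1).
h: a_k = 16, 128, 660, 2944, 11840, 44952, 163408, …
ICs: h(0) = 16.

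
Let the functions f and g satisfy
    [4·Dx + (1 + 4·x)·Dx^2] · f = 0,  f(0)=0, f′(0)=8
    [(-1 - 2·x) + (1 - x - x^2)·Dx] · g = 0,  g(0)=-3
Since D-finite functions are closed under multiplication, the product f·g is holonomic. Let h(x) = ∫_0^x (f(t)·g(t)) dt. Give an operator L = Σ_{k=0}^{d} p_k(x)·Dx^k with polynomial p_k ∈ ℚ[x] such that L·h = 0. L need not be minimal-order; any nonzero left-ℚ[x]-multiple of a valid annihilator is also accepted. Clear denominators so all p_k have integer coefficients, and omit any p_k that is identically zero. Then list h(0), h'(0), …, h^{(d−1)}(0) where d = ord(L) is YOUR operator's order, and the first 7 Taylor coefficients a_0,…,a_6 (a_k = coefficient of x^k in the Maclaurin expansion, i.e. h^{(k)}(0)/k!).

f: a_k = 0, 8, -16, 128/3, -128, 2048/5, -4096/3, …
g: a_k = -3, -3, -6, -9, -15, -24, -39, …
h₀=f·g: eliminate ⇒ L₀, order ≤ 2·1.
Integrate: L := L₀·Dx.
L = (6 + 16·x)·Dx + (-2 + 16·x + 20·x^2)·Dx^2 + (-1 - 3·x + 5·x^2 + 4·x^3)·Dx^3  (order 3).
h: a_k = 0, 0, -12, 8, -32, 56, -2692/15, …
ICs: h(0) = 0, h′(0) = 0, h′′(0) = -24.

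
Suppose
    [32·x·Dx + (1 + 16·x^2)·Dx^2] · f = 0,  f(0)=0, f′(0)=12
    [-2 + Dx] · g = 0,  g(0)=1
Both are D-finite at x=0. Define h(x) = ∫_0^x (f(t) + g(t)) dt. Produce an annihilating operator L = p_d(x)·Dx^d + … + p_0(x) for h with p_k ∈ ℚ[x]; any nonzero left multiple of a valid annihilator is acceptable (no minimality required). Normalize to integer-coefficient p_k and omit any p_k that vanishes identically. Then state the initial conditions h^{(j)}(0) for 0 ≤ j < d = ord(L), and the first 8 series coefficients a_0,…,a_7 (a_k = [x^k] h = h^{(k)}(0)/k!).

L = (32 - 64·x - 1536·x^2 - 1024·x^3)·Dx^2 + (-18 + 704·x^2 - 512·x^4)·Dx^3 + (1 + 16·x + 32·x^2 + 256·x^3 + 256·x^4)·Dx^4  (order 4).
h: a_k = 0, 1, 7, 2/3, -47/3, 2/15, 922/9, 4/315, …
ICs: h(0) = 0, h′(0) = 1, h′′(0) = 14, h′′′(0) = 4.

f: a_k = 0, 12, 0, -64, 0, 3072/5, 0, -49152/7, …
g: a_k = 1, 2, 2, 4/3, 2/3, 4/15, 4/45, 8/315, …
f+g: L₀ = lclm(L_f,L_g), ord ≤ 2+1.
∫: right-multiply L₀ by Dx.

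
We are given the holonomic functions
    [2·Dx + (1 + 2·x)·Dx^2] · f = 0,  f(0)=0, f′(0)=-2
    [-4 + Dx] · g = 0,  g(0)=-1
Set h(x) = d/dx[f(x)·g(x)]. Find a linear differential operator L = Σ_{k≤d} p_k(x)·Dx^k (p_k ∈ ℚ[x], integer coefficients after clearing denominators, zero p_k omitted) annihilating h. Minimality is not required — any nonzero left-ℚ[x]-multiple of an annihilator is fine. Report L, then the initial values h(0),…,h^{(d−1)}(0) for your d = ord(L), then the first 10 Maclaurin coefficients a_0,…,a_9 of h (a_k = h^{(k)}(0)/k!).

L = (16 + 64·x + 128·x^2) + (-8 - 40·x - 64·x^2)·Dx + (1 + 6·x + 8·x^2)·Dx^2  (order 2).
h: a_k = 2, 12, 32, 48, 176/3, 128/3, 2176/45, -256/45, 1408/21, -307712/2835, …
ICs: h(0) = 2, h′(0) = 12.

f: a_k = 0, -2, 2, -8/3, 4, -32/5, 32/3, -128/7, 32, -512/9, …
g: a_k = -1, -4, -8, -32/3, -32/3, -128/15, -256/45, -1024/315, -512/315, -2048/2835, …
f·g: L₀ = L_f ⊗_s L_g, ord ≤ 2·1.
h=h₀': d/dx-closure on L₀ ⇒ L.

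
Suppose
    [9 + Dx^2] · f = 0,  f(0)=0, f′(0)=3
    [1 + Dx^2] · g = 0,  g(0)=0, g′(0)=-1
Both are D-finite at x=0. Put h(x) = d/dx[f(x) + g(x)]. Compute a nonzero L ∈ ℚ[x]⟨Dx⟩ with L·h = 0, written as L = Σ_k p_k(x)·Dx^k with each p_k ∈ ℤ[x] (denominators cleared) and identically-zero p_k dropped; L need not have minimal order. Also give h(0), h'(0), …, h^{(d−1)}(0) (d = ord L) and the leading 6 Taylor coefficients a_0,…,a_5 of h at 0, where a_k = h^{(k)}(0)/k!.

L = 9 + 10·Dx^2 + Dx^4  (order 4).
h: a_k = 2, 0, -13, 0, 121/12, 0, …
ICs: h(0) = 2, h′(0) = 0, h′′(0) = -26, h′′′(0) = 0.

f: a_k = 0, 3, 0, -9/2, 0, 81/40, …
g: a_k = 0, -1, 0, 1/6, 0, -1/120, …
Weyl lclm of L_f,L_g ⇒ L₀ (ord ≤ 4).
h₀' ⇒ L via d/dx closure of L₀.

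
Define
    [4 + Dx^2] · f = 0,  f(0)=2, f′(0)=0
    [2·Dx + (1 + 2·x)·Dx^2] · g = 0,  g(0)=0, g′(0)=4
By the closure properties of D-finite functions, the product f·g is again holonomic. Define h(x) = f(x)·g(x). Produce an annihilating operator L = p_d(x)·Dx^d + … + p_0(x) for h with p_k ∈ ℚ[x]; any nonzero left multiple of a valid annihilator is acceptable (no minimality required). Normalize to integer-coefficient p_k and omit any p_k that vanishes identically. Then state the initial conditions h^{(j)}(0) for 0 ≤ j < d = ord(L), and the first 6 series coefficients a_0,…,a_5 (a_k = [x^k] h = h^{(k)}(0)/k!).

f: a_k = 2, 0, -4, 0, 4/3, 0, …
g: a_k = 0, 4, -4, 16/3, -8, 64/5, …
L₀ := L_f ⊗_s L_g (sym. prod.), ord ≤ 4.
L = (-48 + 192·x + 1216·x^2 + 2048·x^3 + 1024·x^4) + (32 + 320·x + 768·x^2 + 512·x^3)·Dx + (160·x + 672·x^2 + 1024·x^3 + 512·x^4)·Dx^2 + (8 + 80·x + 192·x^2 + 128·x^3)·Dx^3 + (3 + 28·x + 92·x^2 + 128·x^3 + 64·x^4)·Dx^4  (order 4).
h: a_k = 0, 8, -8, -16/3, 0, 48/5, …
ICs: h(0) = 0, h′(0) = 8, h′′(0) = -16, h′′′(0) = -32.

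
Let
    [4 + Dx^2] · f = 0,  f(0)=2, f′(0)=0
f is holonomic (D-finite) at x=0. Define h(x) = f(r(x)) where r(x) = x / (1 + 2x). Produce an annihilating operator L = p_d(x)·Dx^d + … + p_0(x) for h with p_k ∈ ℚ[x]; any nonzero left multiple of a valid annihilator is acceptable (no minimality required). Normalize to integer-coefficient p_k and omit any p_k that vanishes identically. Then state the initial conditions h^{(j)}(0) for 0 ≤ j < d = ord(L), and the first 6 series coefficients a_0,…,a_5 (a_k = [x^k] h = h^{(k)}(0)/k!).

L = 4 + (4 + 24·x + 48·x^2 + 32·x^3)·Dx + (1 + 8·x + 24·x^2 + 32·x^3 + 16·x^4)·Dx^2  (order 2).
h: a_k = 2, 0, -4, 16, -140/3, 352/3, …
ICs: h(0) = 2, h′(0) = 0.

f: a_k = 2, 0, -4, 0, 4/3, 0, …
f∘r: x↦r, Dx↦Dx/r' in L_f ⇒ L₀.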